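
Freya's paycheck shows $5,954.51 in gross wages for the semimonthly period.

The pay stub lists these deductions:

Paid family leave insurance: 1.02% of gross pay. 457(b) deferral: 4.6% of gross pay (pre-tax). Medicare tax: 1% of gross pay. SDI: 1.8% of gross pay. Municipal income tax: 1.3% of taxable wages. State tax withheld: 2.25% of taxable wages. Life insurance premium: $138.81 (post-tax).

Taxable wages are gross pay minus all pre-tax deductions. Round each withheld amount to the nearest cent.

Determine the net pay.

457(b) deferral: $5,954.51 × 0.046 = $273.91
Taxable wages = $5,954.51 − $273.91 = $5,680.60
State tax withheld: $5,680.60 × 0.0225 = $127.81
Municipal income tax: $5,680.60 × 0.013 = $73.85
Paid family leave insurance: $5,954.51 × 0.0102 = $60.74
Medicare tax: $5,954.51 × 0.01 = $59.55
SDI: $5,954.51 × 0.018 = $107.18
Life insurance premium: $138.81
Total deductions = $273.91 + $127.81 + $73.85 + $60.74 + $59.55 + $107.18 + $138.81 = $841.85
Net pay = $5,954.51 − $841.85 = $5,112.66

$5,112.66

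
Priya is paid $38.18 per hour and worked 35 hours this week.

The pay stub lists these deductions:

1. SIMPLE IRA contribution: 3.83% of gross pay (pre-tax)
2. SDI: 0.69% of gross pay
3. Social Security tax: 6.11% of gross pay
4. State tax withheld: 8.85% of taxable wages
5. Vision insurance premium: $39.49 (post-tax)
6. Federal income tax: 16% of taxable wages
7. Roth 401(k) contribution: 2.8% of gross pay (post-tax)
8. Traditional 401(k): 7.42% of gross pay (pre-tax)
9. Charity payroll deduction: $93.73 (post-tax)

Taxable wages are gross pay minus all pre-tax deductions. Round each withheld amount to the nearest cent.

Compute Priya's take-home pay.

$629.74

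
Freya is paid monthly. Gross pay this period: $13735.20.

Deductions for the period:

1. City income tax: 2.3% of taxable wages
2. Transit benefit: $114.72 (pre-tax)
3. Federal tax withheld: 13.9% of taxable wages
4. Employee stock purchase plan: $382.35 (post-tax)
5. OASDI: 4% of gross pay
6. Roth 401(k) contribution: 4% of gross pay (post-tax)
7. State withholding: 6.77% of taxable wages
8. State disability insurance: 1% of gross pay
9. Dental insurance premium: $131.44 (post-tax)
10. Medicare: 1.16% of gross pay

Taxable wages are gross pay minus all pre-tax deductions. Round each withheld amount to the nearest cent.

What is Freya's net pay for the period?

Transit benefit: $114.72
Taxable wages = $13735.20 − $114.72 = $13620.48
City income tax: $13620.48 × 0.023 = $313.27
Federal tax withheld: $13620.48 × 0.139 = $1893.25
State withholding: $13620.48 × 0.0677 = $922.11
Medicare: $13735.20 × 0.0116 = $159.33
OASDI: $13735.20 × 0.04 = $549.41
State disability insurance: $13735.20 × 0.01 = $137.35
Employee stock purchase plan: $382.35
Dental insurance premium: $131.44
Roth 401(k) contribution: $13735.20 × 0.04 = $549.41
Total deductions = $114.72 + $313.27 + $1893.25 + $922.11 + $159.33 + $549.41 + $137.35 + $382.35 + $131.44 + $549.41 = $5152.64
Net pay = $13735.20 − $5152.64 = $8582.56

$8582.56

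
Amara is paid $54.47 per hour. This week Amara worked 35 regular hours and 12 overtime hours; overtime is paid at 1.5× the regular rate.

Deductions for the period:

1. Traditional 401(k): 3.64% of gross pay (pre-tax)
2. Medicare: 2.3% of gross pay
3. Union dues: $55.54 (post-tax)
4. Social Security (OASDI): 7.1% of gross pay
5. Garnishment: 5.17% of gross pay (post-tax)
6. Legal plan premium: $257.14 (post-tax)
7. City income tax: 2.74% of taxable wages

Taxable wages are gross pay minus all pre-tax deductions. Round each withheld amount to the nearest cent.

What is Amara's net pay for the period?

Regular pay: 35 × $54.47 = $1,906.45
Overtime pay: 12 × $54.47 × 1.5 = $980.46
Gross pay = $1,906.45 + $980.46 = $2,886.91
Traditional 401(k): $2,886.91 × 0.0364 = $105.08
Taxable wages = $2,886.91 − $105.08 = $2,781.83
City income tax: $2,781.83 × 0.0274 = $76.22
Social Security (OASDI): $2,886.91 × 0.071 = $204.97
Medicare: $2,886.91 × 0.023 = $66.40
Union dues: $55.54
Legal plan premium: $257.14
Garnishment: $2,886.91 × 0.0517 = $149.25
Total deductions = $105.08 + $76.22 + $204.97 + $66.40 + $55.54 + $257.14 + $149.25 = $914.60
Net pay = $2,886.91 − $914.60 = $1,972.31

$1,972.31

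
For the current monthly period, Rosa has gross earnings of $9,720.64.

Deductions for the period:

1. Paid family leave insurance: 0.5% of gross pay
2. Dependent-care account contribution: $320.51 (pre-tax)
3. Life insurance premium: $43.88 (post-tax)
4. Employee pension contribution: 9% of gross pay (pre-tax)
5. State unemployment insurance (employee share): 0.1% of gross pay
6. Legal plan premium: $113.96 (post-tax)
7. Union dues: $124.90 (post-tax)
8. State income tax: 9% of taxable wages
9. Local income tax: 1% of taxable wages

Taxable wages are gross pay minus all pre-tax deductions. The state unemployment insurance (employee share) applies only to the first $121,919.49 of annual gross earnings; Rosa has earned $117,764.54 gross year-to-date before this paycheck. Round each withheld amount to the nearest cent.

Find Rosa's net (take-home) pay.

$7,337.26

Dependent-care account contribution: $320.51
Employee pension contribution: $9,720.64 × 0.09 = $874.86
Pre-tax total = $320.51 + $874.86 = $1,195.37
Taxable wages = $9,720.64 − $1,195.37 = $8,525.27
Local income tax: $8,525.27 × 0.01 = $85.25
State income tax: $8,525.27 × 0.09 = $767.27
Paid family leave insurance: $9,720.64 × 0.005 = $48.60
State unemployment insurance (employee share): only $121,919.49 − $117,764.54 = $4,154.95 of this check is subject → $4,154.95 × 0.001 = $4.15
Legal plan premium: $113.96
Life insurance premium: $43.88
Union dues: $124.90
Total deductions = $320.51 + $874.86 + $85.25 + $767.27 + $48.60 + $4.15 + $113.96 + $43.88 + $124.90 = $2,383.38
Net pay = $9,720.64 − $2,383.38 = $7,337.26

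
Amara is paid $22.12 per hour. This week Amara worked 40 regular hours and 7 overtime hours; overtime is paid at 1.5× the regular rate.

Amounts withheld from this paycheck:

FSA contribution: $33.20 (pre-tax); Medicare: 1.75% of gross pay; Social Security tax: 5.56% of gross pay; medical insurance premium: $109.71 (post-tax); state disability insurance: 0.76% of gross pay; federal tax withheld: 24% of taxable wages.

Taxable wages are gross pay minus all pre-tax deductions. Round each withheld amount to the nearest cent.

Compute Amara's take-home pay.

$623.87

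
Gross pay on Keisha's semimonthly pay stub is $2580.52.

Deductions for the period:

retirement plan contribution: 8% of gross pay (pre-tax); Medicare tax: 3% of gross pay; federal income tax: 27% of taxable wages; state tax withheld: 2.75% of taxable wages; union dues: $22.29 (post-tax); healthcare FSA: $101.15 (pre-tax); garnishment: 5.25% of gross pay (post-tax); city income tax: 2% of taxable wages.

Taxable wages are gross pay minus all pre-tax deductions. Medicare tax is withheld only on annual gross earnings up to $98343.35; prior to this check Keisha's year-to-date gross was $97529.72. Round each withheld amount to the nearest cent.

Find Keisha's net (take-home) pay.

Healthcare FSA: $101.15
Retirement plan contribution: $2580.52 × 0.08 = $206.44
Pre-tax total = $101.15 + $206.44 = $307.59
Taxable wages = $2580.52 − $307.59 = $2272.93
State tax withheld: $2272.93 × 0.0275 = $62.51
City income tax: $2272.93 × 0.02 = $45.46
Federal income tax: $2272.93 × 0.27 = $613.69
Medicare tax: only $98343.35 − $97529.72 = $813.63 of this check is subject → $813.63 × 0.03 = $24.41
Union dues: $22.29
Garnishment: $2580.52 × 0.0525 = $135.48
Total deductions = $101.15 + $206.44 + $62.51 + $45.46 + $613.69 + $24.41 + $22.29 + $135.48 = $1211.43
Net pay = $2580.52 − $1211.43 = $1369.09

$1369.09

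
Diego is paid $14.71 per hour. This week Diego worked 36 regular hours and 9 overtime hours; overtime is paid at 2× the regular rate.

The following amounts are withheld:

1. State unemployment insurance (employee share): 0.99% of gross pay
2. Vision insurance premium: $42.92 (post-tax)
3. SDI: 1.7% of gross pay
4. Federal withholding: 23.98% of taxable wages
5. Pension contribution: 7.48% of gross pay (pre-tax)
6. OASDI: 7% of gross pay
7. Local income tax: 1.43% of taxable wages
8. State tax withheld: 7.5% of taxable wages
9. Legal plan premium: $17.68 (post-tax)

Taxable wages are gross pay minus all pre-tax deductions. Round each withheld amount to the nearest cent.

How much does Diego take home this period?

$355.50

Regular pay: 36 × $14.71 = $529.56
Overtime pay: 9 × $14.71 × 2 = $264.78
Gross pay = $529.56 + $264.78 = $794.34
Pension contribution: $794.34 × 0.0748 = $59.42
Taxable wages = $794.34 − $59.42 = $734.92
State tax withheld: $734.92 × 0.075 = $55.12
Local income tax: $734.92 × 0.0143 = $10.51
Federal withholding: $734.92 × 0.2398 = $176.23
OASDI: $794.34 × 0.07 = $55.60
State unemployment insurance (employee share): $794.34 × 0.0099 = $7.86
SDI: $794.34 × 0.017 = $13.50
Legal plan premium: $17.68
Vision insurance premium: $42.92
Total deductions = $59.42 + $55.12 + $10.51 + $176.23 + $55.60 + $7.86 + $13.50 + $17.68 + $42.92 = $438.84
Net pay = $794.34 − $438.84 = $355.50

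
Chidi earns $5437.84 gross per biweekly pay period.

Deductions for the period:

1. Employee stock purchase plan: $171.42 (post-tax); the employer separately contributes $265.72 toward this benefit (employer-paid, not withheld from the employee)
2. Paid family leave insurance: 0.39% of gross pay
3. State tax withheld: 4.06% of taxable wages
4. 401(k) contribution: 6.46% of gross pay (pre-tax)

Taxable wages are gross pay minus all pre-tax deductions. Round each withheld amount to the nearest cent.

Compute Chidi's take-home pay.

$4687.42

401(k) contribution: $5437.84 × 0.0646 = $351.28
Taxable wages = $5437.84 − $351.28 = $5086.56
State tax withheld: $5086.56 × 0.0406 = $206.51
Paid family leave insurance: $5437.84 × 0.0039 = $21.21
Employee stock purchase plan: $171.42
(Employer's $265.72 toward employee stock purchase plan is not withheld from the employee.)
Total deductions = $351.28 + $206.51 + $21.21 + $171.42 = $750.42
Net pay = $5437.84 − $750.42 = $4687.42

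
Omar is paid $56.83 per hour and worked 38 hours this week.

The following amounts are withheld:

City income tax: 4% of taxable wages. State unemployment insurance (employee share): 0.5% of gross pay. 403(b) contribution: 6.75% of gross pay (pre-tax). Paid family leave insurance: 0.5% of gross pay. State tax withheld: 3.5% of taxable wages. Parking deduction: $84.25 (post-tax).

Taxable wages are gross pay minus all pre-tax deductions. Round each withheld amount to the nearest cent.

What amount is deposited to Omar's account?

$1,756.89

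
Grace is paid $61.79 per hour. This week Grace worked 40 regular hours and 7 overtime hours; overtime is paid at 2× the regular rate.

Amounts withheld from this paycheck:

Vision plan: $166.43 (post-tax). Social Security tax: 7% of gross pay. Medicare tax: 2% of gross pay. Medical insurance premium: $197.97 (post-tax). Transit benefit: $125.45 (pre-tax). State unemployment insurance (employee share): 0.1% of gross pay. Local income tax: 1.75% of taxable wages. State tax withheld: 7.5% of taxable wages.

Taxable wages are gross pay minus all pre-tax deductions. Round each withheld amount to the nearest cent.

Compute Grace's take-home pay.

Regular pay: 40 × $61.79 = $2,471.60
Overtime pay: 7 × $61.79 × 2 = $865.06
Gross pay = $2,471.60 + $865.06 = $3,336.66
Transit benefit: $125.45
Taxable wages = $3,336.66 − $125.45 = $3,211.21
State tax withheld: $3,211.21 × 0.075 = $240.84
Local income tax: $3,211.21 × 0.0175 = $56.20
Social Security tax: $3,336.66 × 0.07 = $233.57
Medicare tax: $3,336.66 × 0.02 = $66.73
State unemployment insurance (employee share): $3,336.66 × 0.001 = $3.34
Medical insurance premium: $197.97
Vision plan: $166.43
Total deductions = $125.45 + $240.84 + $56.20 + $233.57 + $66.73 + $3.34 + $197.97 + $166.43 = $1,090.53
Net pay = $3,336.66 − $1,090.53 = $2,246.13

$2,246.13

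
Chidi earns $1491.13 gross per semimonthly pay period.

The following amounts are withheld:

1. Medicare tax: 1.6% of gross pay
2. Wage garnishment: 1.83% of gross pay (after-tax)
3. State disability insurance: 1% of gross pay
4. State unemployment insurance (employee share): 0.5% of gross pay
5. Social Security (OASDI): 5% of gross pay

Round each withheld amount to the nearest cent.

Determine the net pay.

Social Security (OASDI): $1491.13 × 0.05 = $74.56
State unemployment insurance (employee share): $1491.13 × 0.005 = $7.46
Medicare tax: $1491.13 × 0.016 = $23.86
State disability insurance: $1491.13 × 0.01 = $14.91
Wage garnishment: $1491.13 × 0.0183 = $27.29
Total deductions = $74.56 + $7.46 + $23.86 + $14.91 + $27.29 = $148.08
Net pay = $1491.13 − $148.08 = $1343.05

$1343.05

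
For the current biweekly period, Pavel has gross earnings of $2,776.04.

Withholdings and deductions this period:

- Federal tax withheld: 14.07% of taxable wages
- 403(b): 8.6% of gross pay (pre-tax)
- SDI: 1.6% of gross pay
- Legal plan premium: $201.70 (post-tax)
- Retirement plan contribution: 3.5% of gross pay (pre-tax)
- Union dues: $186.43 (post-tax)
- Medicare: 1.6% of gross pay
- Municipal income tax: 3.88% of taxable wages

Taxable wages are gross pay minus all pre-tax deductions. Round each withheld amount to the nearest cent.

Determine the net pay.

$1,525.16

Retirement plan contribution: $2,776.04 × 0.035 = $97.16
403(b): $2,776.04 × 0.086 = $238.74
Pre-tax total = $97.16 + $238.74 = $335.90
Taxable wages = $2,776.04 − $335.90 = $2,440.14
Municipal income tax: $2,440.14 × 0.0388 = $94.68
Federal tax withheld: $2,440.14 × 0.1407 = $343.33
Medicare: $2,776.04 × 0.016 = $44.42
SDI: $2,776.04 × 0.016 = $44.42
Union dues: $186.43
Legal plan premium: $201.70
Total deductions = $97.16 + $238.74 + $94.68 + $343.33 + $44.42 + $44.42 + $186.43 + $201.70 = $1,250.88
Net pay = $2,776.04 − $1,250.88 = $1,525.16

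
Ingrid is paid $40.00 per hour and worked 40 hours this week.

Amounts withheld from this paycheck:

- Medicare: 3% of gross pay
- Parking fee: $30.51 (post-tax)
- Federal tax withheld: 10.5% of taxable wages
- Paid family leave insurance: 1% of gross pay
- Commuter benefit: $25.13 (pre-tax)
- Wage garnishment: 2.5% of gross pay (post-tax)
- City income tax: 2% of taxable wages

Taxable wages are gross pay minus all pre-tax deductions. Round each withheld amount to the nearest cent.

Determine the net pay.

$1243.50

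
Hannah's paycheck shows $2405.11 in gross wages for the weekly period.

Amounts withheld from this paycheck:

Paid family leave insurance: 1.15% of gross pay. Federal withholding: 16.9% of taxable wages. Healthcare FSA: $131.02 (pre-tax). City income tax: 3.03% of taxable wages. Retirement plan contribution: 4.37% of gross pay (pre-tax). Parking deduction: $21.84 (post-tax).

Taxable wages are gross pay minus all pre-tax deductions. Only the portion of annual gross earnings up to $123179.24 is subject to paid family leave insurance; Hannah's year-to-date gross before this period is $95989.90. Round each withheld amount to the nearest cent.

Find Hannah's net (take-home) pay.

$1687.21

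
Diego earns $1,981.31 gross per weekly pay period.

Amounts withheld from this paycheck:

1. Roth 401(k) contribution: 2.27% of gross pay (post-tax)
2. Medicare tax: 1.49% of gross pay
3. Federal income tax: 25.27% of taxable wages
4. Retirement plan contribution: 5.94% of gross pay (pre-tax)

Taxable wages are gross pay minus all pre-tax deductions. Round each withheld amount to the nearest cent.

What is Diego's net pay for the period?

$1,318.18

Retirement plan contribution: $1,981.31 × 0.0594 = $117.69
Taxable wages = $1,981.31 − $117.69 = $1,863.62
Federal income tax: $1,863.62 × 0.2527 = $470.94
Medicare tax: $1,981.31 × 0.0149 = $29.52
Roth 401(k) contribution: $1,981.31 × 0.0227 = $44.98
Total deductions = $117.69 + $470.94 + $29.52 + $44.98 = $663.13
Net pay = $1,981.31 − $663.13 = $1,318.18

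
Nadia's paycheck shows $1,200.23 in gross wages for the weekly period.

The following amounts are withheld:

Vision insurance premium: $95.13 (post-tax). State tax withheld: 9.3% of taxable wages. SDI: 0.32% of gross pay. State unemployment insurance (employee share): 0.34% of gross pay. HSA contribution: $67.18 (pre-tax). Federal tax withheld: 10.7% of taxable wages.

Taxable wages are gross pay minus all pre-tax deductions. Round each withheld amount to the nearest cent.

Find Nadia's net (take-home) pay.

$803.39

HSA contribution: $67.18
Taxable wages = $1,200.23 − $67.18 = $1,133.05
State tax withheld: $1,133.05 × 0.093 = $105.37
Federal tax withheld: $1,133.05 × 0.107 = $121.24
State unemployment insurance (employee share): $1,200.23 × 0.0034 = $4.08
SDI: $1,200.23 × 0.0032 = $3.84
Vision insurance premium: $95.13
Total deductions = $67.18 + $105.37 + $121.24 + $4.08 + $3.84 + $95.13 = $396.84
Net pay = $1,200.23 − $396.84 = $803.39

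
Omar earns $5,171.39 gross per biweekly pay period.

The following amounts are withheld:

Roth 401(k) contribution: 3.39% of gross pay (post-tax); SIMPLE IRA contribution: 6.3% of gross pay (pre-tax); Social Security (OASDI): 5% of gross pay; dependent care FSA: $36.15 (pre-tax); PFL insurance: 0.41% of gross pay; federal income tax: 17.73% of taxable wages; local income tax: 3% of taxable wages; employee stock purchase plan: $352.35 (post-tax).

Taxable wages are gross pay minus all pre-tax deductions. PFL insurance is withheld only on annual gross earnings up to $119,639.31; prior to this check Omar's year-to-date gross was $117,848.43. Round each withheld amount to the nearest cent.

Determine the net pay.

$3,018.88

SIMPLE IRA contribution: $5,171.39 × 0.063 = $325.80
Dependent care FSA: $36.15
Pre-tax total = $325.80 + $36.15 = $361.95
Taxable wages = $5,171.39 − $361.95 = $4,809.44
Federal income tax: $4,809.44 × 0.1773 = $852.71
Local income tax: $4,809.44 × 0.03 = $144.28
Social Security (OASDI): $5,171.39 × 0.05 = $258.57
PFL insurance: only $119,639.31 − $117,848.43 = $1,790.88 of this check is subject → $1,790.88 × 0.0041 = $7.34
Employee stock purchase plan: $352.35
Roth 401(k) contribution: $5,171.39 × 0.0339 = $175.31
Total deductions = $325.80 + $36.15 + $852.71 + $144.28 + $258.57 + $7.34 + $352.35 + $175.31 = $2,152.51
Net pay = $5,171.39 − $2,152.51 = $3,018.88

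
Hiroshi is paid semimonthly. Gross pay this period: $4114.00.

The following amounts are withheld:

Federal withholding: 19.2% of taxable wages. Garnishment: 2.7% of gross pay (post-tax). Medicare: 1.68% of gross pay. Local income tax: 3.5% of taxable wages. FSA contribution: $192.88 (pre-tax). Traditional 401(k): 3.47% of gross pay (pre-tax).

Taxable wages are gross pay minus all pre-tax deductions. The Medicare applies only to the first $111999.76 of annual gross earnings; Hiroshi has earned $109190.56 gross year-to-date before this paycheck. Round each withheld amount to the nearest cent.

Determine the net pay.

$2762.40

FSA contribution: $192.88
Traditional 401(k): $4114.00 × 0.0347 = $142.76
Pre-tax total = $192.88 + $142.76 = $335.64
Taxable wages = $4114.00 − $335.64 = $3778.36
Local income tax: $3778.36 × 0.035 = $132.24
Federal withholding: $3778.36 × 0.192 = $725.45
Medicare: only $111999.76 − $109190.56 = $2809.20 of this check is subject → $2809.20 × 0.0168 = $47.19
Garnishment: $4114.00 × 0.027 = $111.08
Total deductions = $192.88 + $142.76 + $132.24 + $725.45 + $47.19 + $111.08 = $1351.60
Net pay = $4114.00 − $1351.60 = $2762.40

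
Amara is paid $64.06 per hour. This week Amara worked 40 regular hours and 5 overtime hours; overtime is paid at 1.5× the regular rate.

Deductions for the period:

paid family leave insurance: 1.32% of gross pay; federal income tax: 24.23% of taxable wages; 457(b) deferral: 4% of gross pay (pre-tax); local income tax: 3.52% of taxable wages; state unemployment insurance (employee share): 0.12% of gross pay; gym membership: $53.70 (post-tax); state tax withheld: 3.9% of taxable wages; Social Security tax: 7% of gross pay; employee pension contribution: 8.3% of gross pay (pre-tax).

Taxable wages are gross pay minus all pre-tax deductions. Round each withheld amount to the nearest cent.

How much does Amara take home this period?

$1,513.46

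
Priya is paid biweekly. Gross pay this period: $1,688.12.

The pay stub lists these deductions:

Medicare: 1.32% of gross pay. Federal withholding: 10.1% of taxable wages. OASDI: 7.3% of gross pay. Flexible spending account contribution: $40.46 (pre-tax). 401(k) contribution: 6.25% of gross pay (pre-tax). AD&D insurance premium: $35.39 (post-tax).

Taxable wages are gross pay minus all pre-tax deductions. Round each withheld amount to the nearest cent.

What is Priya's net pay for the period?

$1,205.49

401(k) contribution: $1,688.12 × 0.0625 = $105.51
Flexible spending account contribution: $40.46
Pre-tax total = $105.51 + $40.46 = $145.97
Taxable wages = $1,688.12 − $145.97 = $1,542.15
Federal withholding: $1,542.15 × 0.101 = $155.76
Medicare: $1,688.12 × 0.0132 = $22.28
OASDI: $1,688.12 × 0.073 = $123.23
AD&D insurance premium: $35.39
Total deductions = $105.51 + $40.46 + $155.76 + $22.28 + $123.23 + $35.39 = $482.63
Net pay = $1,688.12 − $482.63 = $1,205.49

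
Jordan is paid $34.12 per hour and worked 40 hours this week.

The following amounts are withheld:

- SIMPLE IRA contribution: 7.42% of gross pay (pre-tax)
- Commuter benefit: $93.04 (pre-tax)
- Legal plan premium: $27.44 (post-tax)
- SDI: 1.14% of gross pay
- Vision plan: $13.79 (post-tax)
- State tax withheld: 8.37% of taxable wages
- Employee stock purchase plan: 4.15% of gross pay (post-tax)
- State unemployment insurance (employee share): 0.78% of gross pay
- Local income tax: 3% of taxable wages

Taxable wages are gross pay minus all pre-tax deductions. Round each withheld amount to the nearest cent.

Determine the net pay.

$913.33

Gross pay: 40 × $34.12 = $1,364.80
Commuter benefit: $93.04
SIMPLE IRA contribution: $1,364.80 × 0.0742 = $101.27
Pre-tax total = $93.04 + $101.27 = $194.31
Taxable wages = $1,364.80 − $194.31 = $1,170.49
State tax withheld: $1,170.49 × 0.0837 = $97.97
Local income tax: $1,170.49 × 0.03 = $35.11
State unemployment insurance (employee share): $1,364.80 × 0.0078 = $10.65
SDI: $1,364.80 × 0.0114 = $15.56
Vision plan: $13.79
Employee stock purchase plan: $1,364.80 × 0.0415 = $56.64
Legal plan premium: $27.44
Total deductions = $93.04 + $101.27 + $97.97 + $35.11 + $10.65 + $15.56 + $13.79 + $56.64 + $27.44 = $451.47
Net pay = $1,364.80 − $451.47 = $913.33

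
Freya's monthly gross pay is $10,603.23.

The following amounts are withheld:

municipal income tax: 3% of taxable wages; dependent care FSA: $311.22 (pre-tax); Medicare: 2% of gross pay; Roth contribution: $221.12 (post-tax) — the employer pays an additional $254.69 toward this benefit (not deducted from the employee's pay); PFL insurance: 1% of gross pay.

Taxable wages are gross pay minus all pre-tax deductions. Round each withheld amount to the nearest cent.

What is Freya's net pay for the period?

Dependent care FSA: $311.22
Taxable wages = $10,603.23 − $311.22 = $10,292.01
Municipal income tax: $10,292.01 × 0.03 = $308.76
PFL insurance: $10,603.23 × 0.01 = $106.03
Medicare: $10,603.23 × 0.02 = $212.06
Roth contribution: $221.12
(Employer's $254.69 toward Roth contribution is not withheld from the employee.)
Total deductions = $311.22 + $308.76 + $106.03 + $212.06 + $221.12 = $1,159.19
Net pay = $10,603.23 − $1,159.19 = $9,444.04

$9,444.04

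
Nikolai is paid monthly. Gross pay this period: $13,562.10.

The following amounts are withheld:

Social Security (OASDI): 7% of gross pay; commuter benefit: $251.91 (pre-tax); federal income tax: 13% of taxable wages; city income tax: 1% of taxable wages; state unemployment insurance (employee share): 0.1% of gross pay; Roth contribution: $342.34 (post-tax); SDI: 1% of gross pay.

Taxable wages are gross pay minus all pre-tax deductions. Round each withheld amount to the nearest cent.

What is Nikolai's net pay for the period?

Commuter benefit: $251.91
Taxable wages = $13,562.10 − $251.91 = $13,310.19
City income tax: $13,310.19 × 0.01 = $133.10
Federal income tax: $13,310.19 × 0.13 = $1,730.32
Social Security (OASDI): $13,562.10 × 0.07 = $949.35
State unemployment insurance (employee share): $13,562.10 × 0.001 = $13.56
SDI: $13,562.10 × 0.01 = $135.62
Roth contribution: $342.34
Total deductions = $251.91 + $133.10 + $1,730.32 + $949.35 + $13.56 + $135.62 + $342.34 = $3,556.20
Net pay = $13,562.10 − $3,556.20 = $10,005.90

$10,005.90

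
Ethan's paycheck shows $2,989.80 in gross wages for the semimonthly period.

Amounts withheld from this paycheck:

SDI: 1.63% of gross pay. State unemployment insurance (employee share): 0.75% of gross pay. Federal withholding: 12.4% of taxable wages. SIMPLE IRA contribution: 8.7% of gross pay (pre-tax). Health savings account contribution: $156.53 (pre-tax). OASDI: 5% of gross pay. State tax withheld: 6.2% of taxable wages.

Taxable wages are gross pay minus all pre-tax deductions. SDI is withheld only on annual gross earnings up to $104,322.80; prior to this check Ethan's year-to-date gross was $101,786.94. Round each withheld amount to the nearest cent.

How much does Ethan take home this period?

$1,881.31

Health savings account contribution: $156.53
SIMPLE IRA contribution: $2,989.80 × 0.087 = $260.11
Pre-tax total = $156.53 + $260.11 = $416.64
Taxable wages = $2,989.80 − $416.64 = $2,573.16
Federal withholding: $2,573.16 × 0.124 = $319.07
State tax withheld: $2,573.16 × 0.062 = $159.54
OASDI: $2,989.80 × 0.05 = $149.49
SDI: only $104,322.80 − $101,786.94 = $2,535.86 of this check is subject → $2,535.86 × 0.0163 = $41.33
State unemployment insurance (employee share): $2,989.80 × 0.0075 = $22.42
Total deductions = $156.53 + $260.11 + $319.07 + $159.54 + $149.49 + $41.33 + $22.42 = $1,108.49
Net pay = $2,989.80 − $1,108.49 = $1,881.31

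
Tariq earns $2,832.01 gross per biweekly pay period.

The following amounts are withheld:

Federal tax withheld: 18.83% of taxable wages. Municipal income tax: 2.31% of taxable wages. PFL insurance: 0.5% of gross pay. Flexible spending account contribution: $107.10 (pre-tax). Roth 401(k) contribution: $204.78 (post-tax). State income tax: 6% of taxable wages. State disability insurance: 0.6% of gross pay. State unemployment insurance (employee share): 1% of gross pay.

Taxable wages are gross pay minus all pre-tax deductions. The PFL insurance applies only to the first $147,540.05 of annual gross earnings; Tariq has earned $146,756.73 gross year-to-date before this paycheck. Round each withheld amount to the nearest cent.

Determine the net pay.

$1,731.36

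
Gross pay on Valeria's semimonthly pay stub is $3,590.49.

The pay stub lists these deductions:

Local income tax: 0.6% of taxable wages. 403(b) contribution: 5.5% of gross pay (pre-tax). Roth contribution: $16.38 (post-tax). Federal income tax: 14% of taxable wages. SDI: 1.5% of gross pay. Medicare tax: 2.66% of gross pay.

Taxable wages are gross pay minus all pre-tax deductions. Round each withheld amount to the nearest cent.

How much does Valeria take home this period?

403(b) contribution: $3,590.49 × 0.055 = $197.48
Taxable wages = $3,590.49 − $197.48 = $3,393.01
Federal income tax: $3,393.01 × 0.14 = $475.02
Local income tax: $3,393.01 × 0.006 = $20.36
Medicare tax: $3,590.49 × 0.0266 = $95.51
SDI: $3,590.49 × 0.015 = $53.86
Roth contribution: $16.38
Total deductions = $197.48 + $475.02 + $20.36 + $95.51 + $53.86 + $16.38 = $858.61
Net pay = $3,590.49 − $858.61 = $2,731.88

$2,731.88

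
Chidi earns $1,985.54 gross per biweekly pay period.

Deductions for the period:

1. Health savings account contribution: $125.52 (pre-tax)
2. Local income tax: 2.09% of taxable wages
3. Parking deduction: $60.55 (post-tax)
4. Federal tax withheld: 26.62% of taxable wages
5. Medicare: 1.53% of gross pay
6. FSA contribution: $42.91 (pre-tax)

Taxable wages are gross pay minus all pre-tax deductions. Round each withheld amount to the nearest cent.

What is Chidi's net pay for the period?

$1,204.49

FSA contribution: $42.91
Health savings account contribution: $125.52
Pre-tax total = $42.91 + $125.52 = $168.43
Taxable wages = $1,985.54 − $168.43 = $1,817.11
Federal tax withheld: $1,817.11 × 0.2662 = $483.71
Local income tax: $1,817.11 × 0.0209 = $37.98
Medicare: $1,985.54 × 0.0153 = $30.38
Parking deduction: $60.55
Total deductions = $42.91 + $125.52 + $483.71 + $37.98 + $30.38 + $60.55 = $781.05
Net pay = $1,985.54 − $781.05 = $1,204.49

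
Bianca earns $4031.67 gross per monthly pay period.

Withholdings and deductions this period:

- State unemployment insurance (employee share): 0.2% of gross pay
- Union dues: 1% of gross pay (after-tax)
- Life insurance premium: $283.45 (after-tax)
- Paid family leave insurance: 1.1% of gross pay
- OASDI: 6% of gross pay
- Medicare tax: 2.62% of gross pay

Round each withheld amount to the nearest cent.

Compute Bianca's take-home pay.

$3307.96

Paid family leave insurance: $4031.67 × 0.011 = $44.35
Medicare tax: $4031.67 × 0.0262 = $105.63
State unemployment insurance (employee share): $4031.67 × 0.002 = $8.06
OASDI: $4031.67 × 0.06 = $241.90
Life insurance premium: $283.45
Union dues: $4031.67 × 0.01 = $40.32
Total deductions = $44.35 + $105.63 + $8.06 + $241.90 + $283.45 + $40.32 = $723.71
Net pay = $4031.67 − $723.71 = $3307.96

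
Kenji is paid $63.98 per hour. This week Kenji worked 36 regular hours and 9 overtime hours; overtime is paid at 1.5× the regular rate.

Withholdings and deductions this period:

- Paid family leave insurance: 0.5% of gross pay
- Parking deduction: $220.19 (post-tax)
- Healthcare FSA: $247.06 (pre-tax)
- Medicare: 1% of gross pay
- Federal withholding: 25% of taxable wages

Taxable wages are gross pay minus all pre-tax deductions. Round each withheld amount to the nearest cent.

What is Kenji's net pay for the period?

Regular pay: 36 × $63.98 = $2303.28
Overtime pay: 9 × $63.98 × 1.5 = $863.73
Gross pay = $2303.28 + $863.73 = $3167.01
Healthcare FSA: $247.06
Taxable wages = $3167.01 − $247.06 = $2919.95
Federal withholding: $2919.95 × 0.25 = $729.99
Medicare: $3167.01 × 0.01 = $31.67
Paid family leave insurance: $3167.01 × 0.005 = $15.84
Parking deduction: $220.19
Total deductions = $247.06 + $729.99 + $31.67 + $15.84 + $220.19 = $1244.75
Net pay = $3167.01 − $1244.75 = $1922.26

$1922.26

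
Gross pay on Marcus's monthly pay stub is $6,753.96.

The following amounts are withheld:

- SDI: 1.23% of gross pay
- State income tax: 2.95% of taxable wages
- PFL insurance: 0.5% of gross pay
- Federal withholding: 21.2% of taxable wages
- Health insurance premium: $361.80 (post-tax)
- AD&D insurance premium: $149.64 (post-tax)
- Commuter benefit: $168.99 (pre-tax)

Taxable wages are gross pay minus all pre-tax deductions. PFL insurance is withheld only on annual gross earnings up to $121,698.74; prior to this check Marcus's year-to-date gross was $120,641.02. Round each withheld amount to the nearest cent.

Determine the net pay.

Commuter benefit: $168.99
Taxable wages = $6,753.96 − $168.99 = $6,584.97
State income tax: $6,584.97 × 0.0295 = $194.26
Federal withholding: $6,584.97 × 0.212 = $1,396.01
PFL insurance: only $121,698.74 − $120,641.02 = $1,057.72 of this check is subject → $1,057.72 × 0.005 = $5.29
SDI: $6,753.96 × 0.0123 = $83.07
AD&D insurance premium: $149.64
Health insurance premium: $361.80
Total deductions = $168.99 + $194.26 + $1,396.01 + $5.29 + $83.07 + $149.64 + $361.80 = $2,359.06
Net pay = $6,753.96 − $2,359.06 = $4,394.90

$4,394.90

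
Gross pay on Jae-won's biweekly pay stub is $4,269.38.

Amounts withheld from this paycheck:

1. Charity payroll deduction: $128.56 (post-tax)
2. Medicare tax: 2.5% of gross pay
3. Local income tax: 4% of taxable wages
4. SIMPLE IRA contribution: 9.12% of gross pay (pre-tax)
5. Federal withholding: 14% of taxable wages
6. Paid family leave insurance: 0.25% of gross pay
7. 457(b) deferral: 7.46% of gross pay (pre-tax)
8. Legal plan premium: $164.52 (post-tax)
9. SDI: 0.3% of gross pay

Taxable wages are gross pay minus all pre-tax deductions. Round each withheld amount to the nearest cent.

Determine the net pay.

$2,497.15

SIMPLE IRA contribution: $4,269.38 × 0.0912 = $389.37
457(b) deferral: $4,269.38 × 0.0746 = $318.50
Pre-tax total = $389.37 + $318.50 = $707.87
Taxable wages = $4,269.38 − $707.87 = $3,561.51
Federal withholding: $3,561.51 × 0.14 = $498.61
Local income tax: $3,561.51 × 0.04 = $142.46
Medicare tax: $4,269.38 × 0.025 = $106.73
SDI: $4,269.38 × 0.003 = $12.81
Paid family leave insurance: $4,269.38 × 0.0025 = $10.67
Charity payroll deduction: $128.56
Legal plan premium: $164.52
Total deductions = $389.37 + $318.50 + $498.61 + $142.46 + $106.73 + $12.81 + $10.67 + $128.56 + $164.52 = $1,772.23
Net pay = $4,269.38 − $1,772.23 = $2,497.15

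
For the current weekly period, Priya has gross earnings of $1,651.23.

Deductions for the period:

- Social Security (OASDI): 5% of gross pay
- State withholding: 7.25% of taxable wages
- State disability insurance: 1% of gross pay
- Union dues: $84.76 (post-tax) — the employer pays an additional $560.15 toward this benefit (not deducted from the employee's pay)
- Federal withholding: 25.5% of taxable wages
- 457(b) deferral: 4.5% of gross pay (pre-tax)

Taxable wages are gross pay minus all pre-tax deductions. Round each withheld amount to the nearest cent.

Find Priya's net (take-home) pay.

$876.65

457(b) deferral: $1,651.23 × 0.045 = $74.31
Taxable wages = $1,651.23 − $74.31 = $1,576.92
Federal withholding: $1,576.92 × 0.255 = $402.11
State withholding: $1,576.92 × 0.0725 = $114.33
State disability insurance: $1,651.23 × 0.01 = $16.51
Social Security (OASDI): $1,651.23 × 0.05 = $82.56
Union dues: $84.76
(Employer's $560.15 toward union dues is not withheld from the employee.)
Total deductions = $74.31 + $402.11 + $114.33 + $16.51 + $82.56 + $84.76 = $774.58
Net pay = $1,651.23 − $774.58 = $876.65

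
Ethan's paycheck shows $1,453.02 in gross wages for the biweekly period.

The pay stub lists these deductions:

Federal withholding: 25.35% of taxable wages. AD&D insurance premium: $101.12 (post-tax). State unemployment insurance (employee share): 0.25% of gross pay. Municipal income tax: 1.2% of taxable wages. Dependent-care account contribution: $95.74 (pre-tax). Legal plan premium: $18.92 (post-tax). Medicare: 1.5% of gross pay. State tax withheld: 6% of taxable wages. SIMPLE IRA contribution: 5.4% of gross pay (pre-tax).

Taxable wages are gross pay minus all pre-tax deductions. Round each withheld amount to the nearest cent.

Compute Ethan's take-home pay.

$717.09

SIMPLE IRA contribution: $1,453.02 × 0.054 = $78.46
Dependent-care account contribution: $95.74
Pre-tax total = $78.46 + $95.74 = $174.20
Taxable wages = $1,453.02 − $174.20 = $1,278.82
Municipal income tax: $1,278.82 × 0.012 = $15.35
Federal withholding: $1,278.82 × 0.2535 = $324.18
State tax withheld: $1,278.82 × 0.06 = $76.73
State unemployment insurance (employee share): $1,453.02 × 0.0025 = $3.63
Medicare: $1,453.02 × 0.015 = $21.80
Legal plan premium: $18.92
AD&D insurance premium: $101.12
Total deductions = $78.46 + $95.74 + $15.35 + $324.18 + $76.73 + $3.63 + $21.80 + $18.92 + $101.12 = $735.93
Net pay = $1,453.02 − $735.93 = $717.09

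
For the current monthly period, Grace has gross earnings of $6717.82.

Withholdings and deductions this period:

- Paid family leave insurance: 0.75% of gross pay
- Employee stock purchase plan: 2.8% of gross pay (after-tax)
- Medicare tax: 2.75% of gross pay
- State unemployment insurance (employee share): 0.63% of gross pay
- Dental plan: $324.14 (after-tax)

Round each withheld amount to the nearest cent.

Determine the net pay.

$5928.14

Paid family leave insurance: $6717.82 × 0.0075 = $50.38
Medicare tax: $6717.82 × 0.0275 = $184.74
State unemployment insurance (employee share): $6717.82 × 0.0063 = $42.32
Dental plan: $324.14
Employee stock purchase plan: $6717.82 × 0.028 = $188.10
Total deductions = $50.38 + $184.74 + $42.32 + $324.14 + $188.10 = $789.68
Net pay = $6717.82 − $789.68 = $5928.14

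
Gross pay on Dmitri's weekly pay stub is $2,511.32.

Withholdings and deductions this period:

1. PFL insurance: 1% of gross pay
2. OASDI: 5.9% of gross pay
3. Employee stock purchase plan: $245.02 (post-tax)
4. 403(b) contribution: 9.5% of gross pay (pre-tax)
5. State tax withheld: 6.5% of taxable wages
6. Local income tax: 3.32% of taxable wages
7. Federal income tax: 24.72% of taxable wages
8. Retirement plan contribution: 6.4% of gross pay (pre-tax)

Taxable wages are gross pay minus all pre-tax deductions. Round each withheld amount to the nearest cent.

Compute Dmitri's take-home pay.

Retirement plan contribution: $2,511.32 × 0.064 = $160.72
403(b) contribution: $2,511.32 × 0.095 = $238.58
Pre-tax total = $160.72 + $238.58 = $399.30
Taxable wages = $2,511.32 − $399.30 = $2,112.02
State tax withheld: $2,112.02 × 0.065 = $137.28
Local income tax: $2,112.02 × 0.0332 = $70.12
Federal income tax: $2,112.02 × 0.2472 = $522.09
PFL insurance: $2,511.32 × 0.01 = $25.11
OASDI: $2,511.32 × 0.059 = $148.17
Employee stock purchase plan: $245.02
Total deductions = $160.72 + $238.58 + $137.28 + $70.12 + $522.09 + $25.11 + $148.17 + $245.02 = $1,547.09
Net pay = $2,511.32 − $1,547.09 = $964.23

$964.23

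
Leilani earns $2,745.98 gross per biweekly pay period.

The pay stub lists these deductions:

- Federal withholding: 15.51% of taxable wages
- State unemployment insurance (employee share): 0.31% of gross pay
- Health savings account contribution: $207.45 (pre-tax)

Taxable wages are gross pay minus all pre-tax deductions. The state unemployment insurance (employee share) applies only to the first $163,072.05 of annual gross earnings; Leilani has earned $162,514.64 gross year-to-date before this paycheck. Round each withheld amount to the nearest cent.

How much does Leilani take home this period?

Health savings account contribution: $207.45
Taxable wages = $2,745.98 − $207.45 = $2,538.53
Federal withholding: $2,538.53 × 0.1551 = $393.73
State unemployment insurance (employee share): only $163,072.05 − $162,514.64 = $557.41 of this check is subject → $557.41 × 0.0031 = $1.73
Total deductions = $207.45 + $393.73 + $1.73 = $602.91
Net pay = $2,745.98 − $602.91 = $2,143.07

$2,143.07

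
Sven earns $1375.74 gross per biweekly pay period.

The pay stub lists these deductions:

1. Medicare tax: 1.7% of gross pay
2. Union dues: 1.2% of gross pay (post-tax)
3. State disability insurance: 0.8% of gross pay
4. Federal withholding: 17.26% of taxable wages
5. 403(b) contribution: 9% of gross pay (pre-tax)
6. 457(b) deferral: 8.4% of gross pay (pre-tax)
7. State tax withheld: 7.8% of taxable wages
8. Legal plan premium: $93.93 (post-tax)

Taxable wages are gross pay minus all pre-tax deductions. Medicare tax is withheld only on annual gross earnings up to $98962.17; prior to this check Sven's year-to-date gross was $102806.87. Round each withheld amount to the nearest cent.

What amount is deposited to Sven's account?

$730.13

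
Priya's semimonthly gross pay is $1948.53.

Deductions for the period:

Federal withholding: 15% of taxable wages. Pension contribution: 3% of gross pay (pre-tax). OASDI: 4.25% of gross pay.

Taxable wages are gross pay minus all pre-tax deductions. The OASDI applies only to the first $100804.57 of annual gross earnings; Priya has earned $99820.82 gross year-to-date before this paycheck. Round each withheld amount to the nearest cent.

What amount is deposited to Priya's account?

Pension contribution: $1948.53 × 0.03 = $58.46
Taxable wages = $1948.53 − $58.46 = $1890.07
Federal withholding: $1890.07 × 0.15 = $283.51
OASDI: only $100804.57 − $99820.82 = $983.75 of this check is subject → $983.75 × 0.0425 = $41.81
Total deductions = $58.46 + $283.51 + $41.81 = $383.78
Net pay = $1948.53 − $383.78 = $1564.75

$1564.75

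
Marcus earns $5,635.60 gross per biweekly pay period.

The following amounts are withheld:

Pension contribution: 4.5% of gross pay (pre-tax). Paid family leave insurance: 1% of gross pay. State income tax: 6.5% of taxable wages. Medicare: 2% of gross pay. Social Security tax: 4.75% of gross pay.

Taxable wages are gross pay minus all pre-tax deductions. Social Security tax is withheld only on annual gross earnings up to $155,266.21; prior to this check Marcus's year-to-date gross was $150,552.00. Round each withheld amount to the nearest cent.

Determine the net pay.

Pension contribution: $5,635.60 × 0.045 = $253.60
Taxable wages = $5,635.60 − $253.60 = $5,382.00
State income tax: $5,382.00 × 0.065 = $349.83
Social Security tax: only $155,266.21 − $150,552.00 = $4,714.21 of this check is subject → $4,714.21 × 0.0475 = $223.92
Medicare: $5,635.60 × 0.02 = $112.71
Paid family leave insurance: $5,635.60 × 0.01 = $56.36
Total deductions = $253.60 + $349.83 + $223.92 + $112.71 + $56.36 = $996.42
Net pay = $5,635.60 − $996.42 = $4,639.18

$4,639.18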